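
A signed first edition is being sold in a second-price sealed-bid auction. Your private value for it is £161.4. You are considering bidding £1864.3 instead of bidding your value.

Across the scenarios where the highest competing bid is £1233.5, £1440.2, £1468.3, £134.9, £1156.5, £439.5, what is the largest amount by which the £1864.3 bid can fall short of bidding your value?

£1233.5: truthful gives £0, deviation gives −£1072.1 → loss £1072.1.
£1440.2: truthful gives £0, deviation gives −£1278.8 → loss £1278.8.
£1468.3: truthful gives £0, deviation gives −£1306.9 → loss £1306.9.
£134.9: same outcome either way → loss £0.
£1156.5: truthful gives £0, deviation gives −£995.1 → loss £995.1.
£439.5: truthful gives £0, deviation gives −£278.1 → loss £278.1.
Maximum loss: £1306.9.

£1306.9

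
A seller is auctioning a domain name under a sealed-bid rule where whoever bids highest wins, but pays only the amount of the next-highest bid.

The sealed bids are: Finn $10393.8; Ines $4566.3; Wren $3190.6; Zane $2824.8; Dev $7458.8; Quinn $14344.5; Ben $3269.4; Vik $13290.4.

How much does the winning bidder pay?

Highest bid: Quinn at $14344.5, so Quinn wins.
Second-highest bid: Vik at $13290.4 — that is the price the winner pays.

$13290.4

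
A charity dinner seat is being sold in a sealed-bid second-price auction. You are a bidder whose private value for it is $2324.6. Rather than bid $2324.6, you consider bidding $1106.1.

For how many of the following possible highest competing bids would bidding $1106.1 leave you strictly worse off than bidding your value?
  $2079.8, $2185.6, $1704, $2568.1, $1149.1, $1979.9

The deviation hurts exactly when the highest competing bid lies strictly between $1106.1 and $2324.6 — underbidding then forfeits a profitable win.
$2079.8: inside the interval → strictly worse (loss $244.8).
$2185.6: inside the interval → strictly worse (loss $139).
$1704: inside the interval → strictly worse (loss $620.6).
$2568.1: above both → same outcome either way.
$1149.1: inside the interval → strictly worse (loss $1175.5).
$1979.9: inside the interval → strictly worse (loss $344.7).
Count: 5.

5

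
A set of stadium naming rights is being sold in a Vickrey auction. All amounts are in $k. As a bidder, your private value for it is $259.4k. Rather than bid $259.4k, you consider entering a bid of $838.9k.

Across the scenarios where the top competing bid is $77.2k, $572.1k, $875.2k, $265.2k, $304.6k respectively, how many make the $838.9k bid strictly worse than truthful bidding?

The deviation hurts exactly when the highest competing bid lies strictly between $259.4k and $838.9k — overbidding then wins at a price above your value.
$77.2k: below both → same outcome either way.
$572.1k: inside the interval → strictly worse (loss $312.7k).
$875.2k: above both → same outcome either way.
$265.2k: inside the interval → strictly worse (loss $5.8k).
$304.6k: inside the interval → strictly worse (loss $45.2k).
Count: 3.

3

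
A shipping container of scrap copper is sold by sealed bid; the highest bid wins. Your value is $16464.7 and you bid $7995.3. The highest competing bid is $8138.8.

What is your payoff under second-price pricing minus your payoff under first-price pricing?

$0

Your bid $7995.3 is below $8138.8, so you lose under either rule.
Payoff is $0 in both cases; difference = $0.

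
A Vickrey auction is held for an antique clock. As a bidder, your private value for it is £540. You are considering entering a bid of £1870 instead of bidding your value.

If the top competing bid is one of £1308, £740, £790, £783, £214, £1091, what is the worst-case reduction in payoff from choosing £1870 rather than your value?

£768

£1308: truthful gives £0, deviation gives −£768 → loss £768.
£740: truthful gives £0, deviation gives −£200 → loss £200.
£790: truthful gives £0, deviation gives −£250 → loss £250.
£783: truthful gives £0, deviation gives −£243 → loss £243.
£214: same outcome either way → loss £0.
£1091: truthful gives £0, deviation gives −£551 → loss £551.
Maximum loss: £768.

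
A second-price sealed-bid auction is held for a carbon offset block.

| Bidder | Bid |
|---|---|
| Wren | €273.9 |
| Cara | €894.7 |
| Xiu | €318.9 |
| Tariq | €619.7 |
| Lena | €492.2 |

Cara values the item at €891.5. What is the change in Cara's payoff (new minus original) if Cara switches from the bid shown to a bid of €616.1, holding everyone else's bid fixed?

−€271.8

The highest bid among the other bidders is €619.7; Cara's bid doesn't change that.
Original bid €894.7: Cara is highest, pays the top rival bid €619.7; payoff €891.5 − €619.7 = €271.8.
Alternative bid €616.1: Cara is not highest (top rival bid is €619.7); payoff €0.
Change in payoff = €0 − (€271.8) = −€271.8.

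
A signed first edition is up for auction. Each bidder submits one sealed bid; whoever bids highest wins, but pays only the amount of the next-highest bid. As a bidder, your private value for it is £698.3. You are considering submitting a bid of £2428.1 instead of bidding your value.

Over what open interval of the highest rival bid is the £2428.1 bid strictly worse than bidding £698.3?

(£698.3, £2428.1)

If the competing bid is below £698.3, both bids win at the same price — no difference.
If it is above £2428.1, both bids lose — no difference.
If it lies strictly between £698.3 and £2428.1, bidding your value loses (payoff 0) while bidding £2428.1 wins at a price above your value (payoff negative).
So the deviation strictly hurts on the open interval (£698.3, £2428.1).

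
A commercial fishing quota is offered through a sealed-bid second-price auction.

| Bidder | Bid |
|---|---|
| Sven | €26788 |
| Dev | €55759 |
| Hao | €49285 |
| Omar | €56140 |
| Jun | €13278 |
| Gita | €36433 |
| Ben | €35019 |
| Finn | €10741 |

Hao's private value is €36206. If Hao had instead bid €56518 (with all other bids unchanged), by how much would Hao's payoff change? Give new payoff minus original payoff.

−€19934

The highest bid among the other bidders is €56140; Hao's bid doesn't change that.
Original bid €49285: Hao is not highest (top rival bid is €56140); payoff €0.
Alternative bid €56518: Hao is highest, pays the top rival bid €56140; payoff €36206 − €56140 = −€19934.
Change in payoff = −€19934 − (€0) = −€19934.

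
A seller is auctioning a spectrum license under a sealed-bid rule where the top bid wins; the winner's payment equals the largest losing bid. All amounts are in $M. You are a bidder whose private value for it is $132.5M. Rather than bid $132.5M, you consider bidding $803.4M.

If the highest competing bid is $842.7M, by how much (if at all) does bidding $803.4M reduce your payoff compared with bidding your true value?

$0M

Bidding your value $132.5M: you lose (since $132.5M < $842.7M). Payoff $0M.
Bidding $803.4M: you lose. Payoff $0M.
Difference = $0M − $0M = $0M; both bids lead to the same outcome because the competing bid is above both your value and your alternative bid.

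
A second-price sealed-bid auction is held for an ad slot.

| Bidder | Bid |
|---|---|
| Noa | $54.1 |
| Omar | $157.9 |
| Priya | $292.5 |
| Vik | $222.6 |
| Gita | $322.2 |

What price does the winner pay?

Highest bid: Gita at $322.2, so Gita wins.
Second-highest bid: Priya at $292.5 — that is the price the winner pays.

$292.5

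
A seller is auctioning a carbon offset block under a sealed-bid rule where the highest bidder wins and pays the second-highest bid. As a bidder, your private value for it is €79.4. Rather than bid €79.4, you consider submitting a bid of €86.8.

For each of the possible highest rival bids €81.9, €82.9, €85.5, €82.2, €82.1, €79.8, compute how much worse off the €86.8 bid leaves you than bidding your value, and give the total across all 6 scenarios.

The deviation costs you only when the competing bid falls strictly between €79.4 and €86.8; elsewhere both bids give the same outcome.
€81.9: truthful payoff €0, deviation payoff −€2.5 → loss €2.5.
€82.9: truthful payoff €0, deviation payoff −€3.5 → loss €3.5.
€85.5: truthful payoff €0, deviation payoff −€6.1 → loss €6.1.
€82.2: truthful payoff €0, deviation payoff −€2.8 → loss €2.8.
€82.1: truthful payoff €0, deviation payoff −€2.7 → loss €2.7.
€79.8: truthful payoff €0, deviation payoff −€0.4 → loss €0.4.
Total loss = €2.5 + €3.5 + €6.1 + €2.8 + €2.7 + €0.4 = €18.
Truthful bidding weakly dominates here: raising your bid can only win items priced above your value, and lowering it can only forfeit items priced below.

€18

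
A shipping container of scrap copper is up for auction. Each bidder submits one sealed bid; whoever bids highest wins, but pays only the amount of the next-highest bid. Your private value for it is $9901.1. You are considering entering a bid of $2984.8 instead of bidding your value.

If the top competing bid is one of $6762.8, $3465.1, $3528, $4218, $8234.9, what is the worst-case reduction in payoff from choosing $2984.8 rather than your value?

$6762.8: truthful gives $3138.3, deviation gives $0 → loss $3138.3.
$3465.1: truthful gives $6436, deviation gives $0 → loss $6436.
$3528: truthful gives $6373.1, deviation gives $0 → loss $6373.1.
$4218: truthful gives $5683.1, deviation gives $0 → loss $5683.1.
$8234.9: truthful gives $1666.2, deviation gives $0 → loss $1666.2.
Maximum loss: $6436.

$6436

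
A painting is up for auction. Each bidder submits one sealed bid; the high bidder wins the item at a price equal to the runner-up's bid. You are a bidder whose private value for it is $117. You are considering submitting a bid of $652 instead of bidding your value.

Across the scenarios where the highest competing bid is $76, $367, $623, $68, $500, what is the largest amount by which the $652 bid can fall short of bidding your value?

$76: same outcome either way → loss $0.
$367: truthful gives $0, deviation gives −$250 → loss $250.
$623: truthful gives $0, deviation gives −$506 → loss $506.
$68: same outcome either way → loss $0.
$500: truthful gives $0, deviation gives −$383 → loss $383.
Maximum loss: $506.

$506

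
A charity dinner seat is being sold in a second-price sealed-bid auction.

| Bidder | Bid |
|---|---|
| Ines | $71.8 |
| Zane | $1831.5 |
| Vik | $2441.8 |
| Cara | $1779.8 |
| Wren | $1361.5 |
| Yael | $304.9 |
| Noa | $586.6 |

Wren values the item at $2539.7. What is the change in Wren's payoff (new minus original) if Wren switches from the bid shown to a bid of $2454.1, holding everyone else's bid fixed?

The highest bid among the other bidders is $2441.8; Wren's bid doesn't change that.
Original bid $1361.5: Wren is not highest (top rival bid is $2441.8); payoff $0.
Alternative bid $2454.1: Wren is highest, pays the top rival bid $2441.8; payoff $2539.7 − $2441.8 = $97.9.
Change in payoff = $97.9 − ($0) = $97.9.

$97.9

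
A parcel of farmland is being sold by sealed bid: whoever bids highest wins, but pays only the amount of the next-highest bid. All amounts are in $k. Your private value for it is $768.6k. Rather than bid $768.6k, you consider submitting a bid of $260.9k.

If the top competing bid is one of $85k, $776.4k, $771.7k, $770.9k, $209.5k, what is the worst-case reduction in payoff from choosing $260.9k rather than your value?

$0k

$85k: same outcome either way → loss $0k.
$776.4k: same outcome either way → loss $0k.
$771.7k: same outcome either way → loss $0k.
$770.9k: same outcome either way → loss $0k.
$209.5k: same outcome either way → loss $0k.
Maximum loss: $0k.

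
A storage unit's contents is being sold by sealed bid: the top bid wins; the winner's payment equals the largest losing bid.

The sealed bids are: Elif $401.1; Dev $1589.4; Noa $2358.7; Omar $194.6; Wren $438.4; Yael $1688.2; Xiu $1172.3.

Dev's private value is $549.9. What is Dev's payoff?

Highest bid: Noa at $2358.7, so Noa wins.
Second-highest bid: Yael at $1688.2 — that is the price the winner pays.
Dev did not win, so Dev pays nothing and receives nothing: payoff $0.

$0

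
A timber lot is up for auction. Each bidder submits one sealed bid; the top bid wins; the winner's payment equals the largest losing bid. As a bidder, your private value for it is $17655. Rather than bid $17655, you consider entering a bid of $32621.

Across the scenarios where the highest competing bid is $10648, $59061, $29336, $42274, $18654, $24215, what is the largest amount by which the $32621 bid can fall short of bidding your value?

$11681

$10648: same outcome either way → loss $0.
$59061: same outcome either way → loss $0.
$29336: truthful gives $0, deviation gives −$11681 → loss $11681.
$42274: same outcome either way → loss $0.
$18654: truthful gives $0, deviation gives −$999 → loss $999.
$24215: truthful gives $0, deviation gives −$6560 → loss $6560.
Maximum loss: $11681.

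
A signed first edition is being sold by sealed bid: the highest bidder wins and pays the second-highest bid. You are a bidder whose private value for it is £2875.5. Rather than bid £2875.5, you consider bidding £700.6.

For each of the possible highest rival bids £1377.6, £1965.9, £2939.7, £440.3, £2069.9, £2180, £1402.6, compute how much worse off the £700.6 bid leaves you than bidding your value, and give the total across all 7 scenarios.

The deviation costs you only when the competing bid falls strictly between £700.6 and £2875.5; elsewhere both bids give the same outcome.
£1377.6: truthful payoff £1497.9, deviation payoff £0 → loss £1497.9.
£1965.9: truthful payoff £909.6, deviation payoff £0 → loss £909.6.
£2939.7: outcomes coincide → loss £0.
£440.3: outcomes coincide → loss £0.
£2069.9: truthful payoff £805.6, deviation payoff £0 → loss £805.6.
£2180: truthful payoff £695.5, deviation payoff £0 → loss £695.5.
£1402.6: truthful payoff £1472.9, deviation payoff £0 → loss £1472.9.
Total loss = £1497.9 + £909.6 + £805.6 + £695.5 + £1472.9 = £5381.5.

£5381.5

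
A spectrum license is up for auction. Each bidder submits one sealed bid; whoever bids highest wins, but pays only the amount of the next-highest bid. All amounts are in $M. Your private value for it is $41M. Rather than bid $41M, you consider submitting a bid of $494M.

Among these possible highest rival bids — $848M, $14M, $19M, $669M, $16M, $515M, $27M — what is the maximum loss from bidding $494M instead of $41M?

$848M: same outcome either way → loss $0M.
$14M: same outcome either way → loss $0M.
$19M: same outcome either way → loss $0M.
$669M: same outcome either way → loss $0M.
$16M: same outcome either way → loss $0M.
$515M: same outcome either way → loss $0M.
$27M: same outcome either way → loss $0M.
Maximum loss: $0M.

$0M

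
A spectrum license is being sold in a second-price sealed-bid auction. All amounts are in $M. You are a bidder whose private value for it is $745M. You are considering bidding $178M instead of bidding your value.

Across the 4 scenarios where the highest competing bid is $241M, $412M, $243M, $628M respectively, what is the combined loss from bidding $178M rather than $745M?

The deviation costs you only when the competing bid falls strictly between $178M and $745M; elsewhere both bids give the same outcome.
$241M: truthful payoff $504M, deviation payoff $0M → loss $504M.
$412M: truthful payoff $333M, deviation payoff $0M → loss $333M.
$243M: truthful payoff $502M, deviation payoff $0M → loss $502M.
$628M: truthful payoff $117M, deviation payoff $0M → loss $117M.
Total loss = $504M + $333M + $502M + $117M = $1456M.
Because the price is fixed by the runner-up's bid, deviating from your value can only change a good outcome into a bad one — never the reverse.

$1456M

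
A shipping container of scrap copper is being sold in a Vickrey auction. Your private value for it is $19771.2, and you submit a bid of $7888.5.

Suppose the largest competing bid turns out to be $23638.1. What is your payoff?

Your bid $7888.5 is below the highest competing bid $23638.1, so you lose.
A losing bidder pays nothing and receives nothing: payoff = $0.

$0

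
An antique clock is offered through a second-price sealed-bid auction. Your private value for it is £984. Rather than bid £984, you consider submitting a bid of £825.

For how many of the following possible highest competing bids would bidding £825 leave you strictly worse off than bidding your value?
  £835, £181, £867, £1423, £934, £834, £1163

4

The deviation hurts exactly when the highest competing bid lies strictly between £825 and £984 — underbidding then forfeits a profitable win.
£835: inside the interval → strictly worse (loss £149).
£181: below both → same outcome either way.
£867: inside the interval → strictly worse (loss £117).
£1423: above both → same outcome either way.
£934: inside the interval → strictly worse (loss £50).
£834: inside the interval → strictly worse (loss £150).
£1163: above both → same outcome either way.
Count: 4.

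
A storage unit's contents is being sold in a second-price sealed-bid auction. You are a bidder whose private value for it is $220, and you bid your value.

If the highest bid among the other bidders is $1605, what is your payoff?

$0

Your bid $220 is below the highest competing bid $1605, so you lose.
A losing bidder pays nothing and receives nothing: payoff = $0.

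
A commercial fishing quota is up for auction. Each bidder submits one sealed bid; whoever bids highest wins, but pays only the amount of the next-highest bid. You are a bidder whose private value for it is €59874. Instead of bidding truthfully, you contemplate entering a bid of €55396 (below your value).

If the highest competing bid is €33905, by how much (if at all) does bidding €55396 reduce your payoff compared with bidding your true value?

Bidding your value €59874: you win (since €59874 > €33905) and pay €33905. Payoff €25969.
Bidding €55396: you win and pay €33905. Payoff €59874 − €33905 = €25969.
Difference = €25969 − €25969 = €0; both bids lead to the same outcome because the competing bid is below both your value and your alternative bid.

€0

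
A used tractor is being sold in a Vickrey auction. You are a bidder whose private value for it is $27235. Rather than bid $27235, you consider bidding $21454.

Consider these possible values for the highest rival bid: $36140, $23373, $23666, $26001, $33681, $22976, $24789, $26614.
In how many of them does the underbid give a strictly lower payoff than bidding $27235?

6

The deviation hurts exactly when the highest competing bid lies strictly between $21454 and $27235 — underbidding then forfeits a profitable win.
$36140: above both → same outcome either way.
$23373: inside the interval → strictly worse (loss $3862).
$23666: inside the interval → strictly worse (loss $3569).
$26001: inside the interval → strictly worse (loss $1234).
$33681: above both → same outcome either way.
$22976: inside the interval → strictly worse (loss $4259).
$24789: inside the interval → strictly worse (loss $2446).
$26614: inside the interval → strictly worse (loss $621).
Count: 6.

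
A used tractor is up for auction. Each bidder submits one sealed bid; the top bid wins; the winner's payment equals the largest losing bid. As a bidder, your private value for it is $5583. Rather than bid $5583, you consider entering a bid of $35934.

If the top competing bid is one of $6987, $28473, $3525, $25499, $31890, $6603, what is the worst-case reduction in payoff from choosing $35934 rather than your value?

$6987: truthful gives $0, deviation gives −$1404 → loss $1404.
$28473: truthful gives $0, deviation gives −$22890 → loss $22890.
$3525: same outcome either way → loss $0.
$25499: truthful gives $0, deviation gives −$19916 → loss $19916.
$31890: truthful gives $0, deviation gives −$26307 → loss $26307.
$6603: truthful gives $0, deviation gives −$1020 → loss $1020.
Maximum loss: $26307.

$26307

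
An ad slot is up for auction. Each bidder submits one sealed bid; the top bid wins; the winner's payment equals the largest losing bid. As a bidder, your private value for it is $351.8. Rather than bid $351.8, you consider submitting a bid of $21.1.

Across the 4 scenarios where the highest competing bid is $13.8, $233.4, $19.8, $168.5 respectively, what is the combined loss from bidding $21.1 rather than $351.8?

The deviation costs you only when the competing bid falls strictly between $21.1 and $351.8; elsewhere both bids give the same outcome.
$13.8: outcomes coincide → loss $0.
$233.4: truthful payoff $118.4, deviation payoff $0 → loss $118.4.
$19.8: outcomes coincide → loss $0.
$168.5: truthful payoff $183.3, deviation payoff $0 → loss $183.3.
Total loss = $118.4 + $183.3 = $301.7.
Because the price is fixed by the runner-up's bid, deviating from your value can only change a good outcome into a bad one — never the reverse.

$301.7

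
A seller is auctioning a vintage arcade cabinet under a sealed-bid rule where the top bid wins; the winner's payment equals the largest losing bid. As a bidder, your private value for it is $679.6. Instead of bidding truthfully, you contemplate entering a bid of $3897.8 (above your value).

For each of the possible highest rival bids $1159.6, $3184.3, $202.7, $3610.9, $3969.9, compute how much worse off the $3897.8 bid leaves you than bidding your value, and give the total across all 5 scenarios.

$5916

The deviation costs you only when the competing bid falls strictly between $679.6 and $3897.8; elsewhere both bids give the same outcome.
$1159.6: truthful payoff $0, deviation payoff −$480 → loss $480.
$3184.3: truthful payoff $0, deviation payoff −$2504.7 → loss $2504.7.
$202.7: outcomes coincide → loss $0.
$3610.9: truthful payoff $0, deviation payoff −$2931.3 → loss $2931.3.
$3969.9: outcomes coincide → loss $0.
Total loss = $480 + $2504.7 + $2931.3 = $5916.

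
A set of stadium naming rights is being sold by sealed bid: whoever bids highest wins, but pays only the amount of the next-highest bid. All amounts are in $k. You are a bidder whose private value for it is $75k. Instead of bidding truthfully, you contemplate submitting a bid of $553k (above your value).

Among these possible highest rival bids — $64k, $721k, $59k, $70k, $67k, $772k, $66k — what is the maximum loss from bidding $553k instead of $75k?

$64k: same outcome either way → loss $0k.
$721k: same outcome either way → loss $0k.
$59k: same outcome either way → loss $0k.
$70k: same outcome either way → loss $0k.
$67k: same outcome either way → loss $0k.
$772k: same outcome either way → loss $0k.
$66k: same outcome either way → loss $0k.
Maximum loss: $0k.

$0k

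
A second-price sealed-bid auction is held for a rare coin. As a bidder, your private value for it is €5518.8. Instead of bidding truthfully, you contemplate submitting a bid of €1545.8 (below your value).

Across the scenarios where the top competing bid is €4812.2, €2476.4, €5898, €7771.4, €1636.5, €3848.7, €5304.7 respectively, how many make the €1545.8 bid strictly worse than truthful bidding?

The deviation hurts exactly when the highest competing bid lies strictly between €1545.8 and €5518.8 — underbidding then forfeits a profitable win.
€4812.2: inside the interval → strictly worse (loss €706.6).
€2476.4: inside the interval → strictly worse (loss €3042.4).
€5898: above both → same outcome either way.
€7771.4: above both → same outcome either way.
€1636.5: inside the interval → strictly worse (loss €3882.3).
€3848.7: inside the interval → strictly worse (loss €1670.1).
€5304.7: inside the interval → strictly worse (loss €214.1).
Count: 5.

5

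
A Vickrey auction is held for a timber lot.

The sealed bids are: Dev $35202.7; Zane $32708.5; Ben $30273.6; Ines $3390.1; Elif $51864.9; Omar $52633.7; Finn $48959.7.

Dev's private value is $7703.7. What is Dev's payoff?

Highest bid: Omar at $52633.7, so Omar wins.
Second-highest bid: Elif at $51864.9 — that is the price the winner pays.
Dev did not win, so Dev pays nothing and receives nothing: payoff $0.

$0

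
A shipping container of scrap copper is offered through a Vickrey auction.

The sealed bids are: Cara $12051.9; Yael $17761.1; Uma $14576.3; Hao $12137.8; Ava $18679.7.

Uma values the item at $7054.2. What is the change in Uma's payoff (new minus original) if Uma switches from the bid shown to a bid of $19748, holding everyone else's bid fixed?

The highest bid among the other bidders is $18679.7; Uma's bid doesn't change that.
Original bid $14576.3: Uma is not highest (top rival bid is $18679.7); payoff $0.
Alternative bid $19748: Uma is highest, pays the top rival bid $18679.7; payoff $7054.2 − $18679.7 = −$11625.5.
Change in payoff = −$11625.5 − ($0) = −$11625.5.

−$11625.5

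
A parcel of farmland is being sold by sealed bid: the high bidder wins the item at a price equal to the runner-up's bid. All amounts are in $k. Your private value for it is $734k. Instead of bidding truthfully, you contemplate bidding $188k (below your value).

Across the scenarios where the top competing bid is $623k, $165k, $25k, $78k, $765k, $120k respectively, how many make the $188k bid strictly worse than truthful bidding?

The deviation hurts exactly when the highest competing bid lies strictly between $188k and $734k — underbidding then forfeits a profitable win.
$623k: inside the interval → strictly worse (loss $111k).
$165k: below both → same outcome either way.
$25k: below both → same outcome either way.
$78k: below both → same outcome either way.
$765k: above both → same outcome either way.
$120k: below both → same outcome either way.
Count: 1.

1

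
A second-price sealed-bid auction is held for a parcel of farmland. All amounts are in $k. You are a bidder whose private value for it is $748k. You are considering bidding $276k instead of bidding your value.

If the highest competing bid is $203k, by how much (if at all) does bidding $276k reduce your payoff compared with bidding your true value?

$0k

Bidding your value $748k: you win (since $748k > $203k) and pay $203k. Payoff $545k.
Bidding $276k: you win and pay $203k. Payoff $748k − $203k = $545k.
Difference = $545k − $545k = $0k; both bids lead to the same outcome because the competing bid is below both your value and your alternative bid.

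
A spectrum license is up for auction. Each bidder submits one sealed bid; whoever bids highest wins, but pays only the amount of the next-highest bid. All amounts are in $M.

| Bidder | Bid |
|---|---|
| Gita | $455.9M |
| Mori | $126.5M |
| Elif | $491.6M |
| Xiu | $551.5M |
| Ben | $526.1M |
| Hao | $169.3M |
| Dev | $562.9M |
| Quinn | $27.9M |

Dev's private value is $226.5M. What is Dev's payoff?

Highest bid: Dev at $562.9M, so Dev wins.
Second-highest bid: Xiu at $551.5M — that is the price the winner pays.
Dev's payoff = value − price = $226.5M − $551.5M = −$325M.

−$325M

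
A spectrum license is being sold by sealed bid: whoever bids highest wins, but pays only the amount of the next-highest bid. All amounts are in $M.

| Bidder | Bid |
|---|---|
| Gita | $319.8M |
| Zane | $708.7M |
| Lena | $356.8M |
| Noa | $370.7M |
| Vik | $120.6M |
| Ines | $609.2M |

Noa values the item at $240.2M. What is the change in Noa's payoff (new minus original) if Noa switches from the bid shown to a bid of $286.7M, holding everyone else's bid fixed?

The highest bid among the other bidders is $708.7M; Noa's bid doesn't change that.
Original bid $370.7M: Noa is not highest (top rival bid is $708.7M); payoff $0M.
Alternative bid $286.7M: Noa is not highest (top rival bid is $708.7M); payoff $0M.
Change in payoff = $0M − ($0M) = $0M.

$0M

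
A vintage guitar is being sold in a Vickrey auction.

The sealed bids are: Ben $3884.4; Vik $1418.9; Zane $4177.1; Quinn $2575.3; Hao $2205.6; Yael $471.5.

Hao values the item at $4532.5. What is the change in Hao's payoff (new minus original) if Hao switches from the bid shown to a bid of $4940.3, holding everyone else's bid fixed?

$355.4

The highest bid among the other bidders is $4177.1; Hao's bid doesn't change that.
Original bid $2205.6: Hao is not highest (top rival bid is $4177.1); payoff $0.
Alternative bid $4940.3: Hao is highest, pays the top rival bid $4177.1; payoff $4532.5 − $4177.1 = $355.4.
Change in payoff = $355.4 − ($0) = $355.4.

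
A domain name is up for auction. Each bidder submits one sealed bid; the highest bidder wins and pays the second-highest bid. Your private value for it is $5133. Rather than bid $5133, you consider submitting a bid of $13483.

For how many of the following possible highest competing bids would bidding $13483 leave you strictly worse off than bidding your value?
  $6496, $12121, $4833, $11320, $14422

3

The deviation hurts exactly when the highest competing bid lies strictly between $5133 and $13483 — overbidding then wins at a price above your value.
$6496: inside the interval → strictly worse (loss $1363).
$12121: inside the interval → strictly worse (loss $6988).
$4833: below both → same outcome either way.
$11320: inside the interval → strictly worse (loss $6187).
$14422: above both → same outcome either way.
Count: 3.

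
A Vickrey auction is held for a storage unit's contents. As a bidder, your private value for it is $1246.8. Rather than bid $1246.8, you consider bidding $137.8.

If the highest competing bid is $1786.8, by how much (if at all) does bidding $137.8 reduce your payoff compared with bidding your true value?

$0

Bidding your value $1246.8: you lose (since $1246.8 < $1786.8). Payoff $0.
Bidding $137.8: you lose. Payoff $0.
Difference = $0 − $0 = $0; both bids lead to the same outcome because the competing bid is above both your value and your alternative bid.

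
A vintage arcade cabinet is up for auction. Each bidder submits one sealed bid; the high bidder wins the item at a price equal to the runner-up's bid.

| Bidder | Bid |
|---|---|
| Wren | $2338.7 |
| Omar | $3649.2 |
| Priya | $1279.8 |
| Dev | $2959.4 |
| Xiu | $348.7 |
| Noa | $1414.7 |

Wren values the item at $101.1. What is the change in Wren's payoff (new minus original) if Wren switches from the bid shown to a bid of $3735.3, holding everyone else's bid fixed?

−$3548.1

The highest bid among the other bidders is $3649.2; Wren's bid doesn't change that.
Original bid $2338.7: Wren is not highest (top rival bid is $3649.2); payoff $0.
Alternative bid $3735.3: Wren is highest, pays the top rival bid $3649.2; payoff $101.1 − $3649.2 = −$3548.1.
Change in payoff = −$3548.1 − ($0) = −$3548.1.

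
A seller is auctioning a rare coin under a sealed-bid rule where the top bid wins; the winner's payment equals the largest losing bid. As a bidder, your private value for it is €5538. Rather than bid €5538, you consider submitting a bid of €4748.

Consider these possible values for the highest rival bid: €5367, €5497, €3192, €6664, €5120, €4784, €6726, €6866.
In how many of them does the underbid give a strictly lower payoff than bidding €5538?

The deviation hurts exactly when the highest competing bid lies strictly between €4748 and €5538 — underbidding then forfeits a profitable win.
€5367: inside the interval → strictly worse (loss €171).
€5497: inside the interval → strictly worse (loss €41).
€3192: below both → same outcome either way.
€6664: above both → same outcome either way.
€5120: inside the interval → strictly worse (loss €418).
€4784: inside the interval → strictly worse (loss €754).
€6726: above both → same outcome either way.
€6866: above both → same outcome either way.
Count: 4.

4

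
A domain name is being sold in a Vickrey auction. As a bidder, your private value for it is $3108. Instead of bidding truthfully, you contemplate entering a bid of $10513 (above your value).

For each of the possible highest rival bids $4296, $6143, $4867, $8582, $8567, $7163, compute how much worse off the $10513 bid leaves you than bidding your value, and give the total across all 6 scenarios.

$20970

The deviation costs you only when the competing bid falls strictly between $3108 and $10513; elsewhere both bids give the same outcome.
$4296: truthful payoff $0, deviation payoff −$1188 → loss $1188.
$6143: truthful payoff $0, deviation payoff −$3035 → loss $3035.
$4867: truthful payoff $0, deviation payoff −$1759 → loss $1759.
$8582: truthful payoff $0, deviation payoff −$5474 → loss $5474.
$8567: truthful payoff $0, deviation payoff −$5459 → loss $5459.
$7163: truthful payoff $0, deviation payoff −$4055 → loss $4055.
Total loss = $1188 + $3035 + $1759 + $5474 + $5459 + $4055 = $20970.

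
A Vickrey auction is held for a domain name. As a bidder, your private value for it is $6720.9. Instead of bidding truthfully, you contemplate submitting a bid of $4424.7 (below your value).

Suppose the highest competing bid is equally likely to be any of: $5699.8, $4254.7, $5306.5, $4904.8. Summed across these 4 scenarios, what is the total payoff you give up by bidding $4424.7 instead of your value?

The deviation costs you only when the competing bid falls strictly between $4424.7 and $6720.9; elsewhere both bids give the same outcome.
$5699.8: truthful payoff $1021.1, deviation payoff $0 → loss $1021.1.
$4254.7: outcomes coincide → loss $0.
$5306.5: truthful payoff $1414.4, deviation payoff $0 → loss $1414.4.
$4904.8: truthful payoff $1816.1, deviation payoff $0 → loss $1816.1.
Total loss = $1021.1 + $1414.4 + $1816.1 = $4251.6.

$4251.6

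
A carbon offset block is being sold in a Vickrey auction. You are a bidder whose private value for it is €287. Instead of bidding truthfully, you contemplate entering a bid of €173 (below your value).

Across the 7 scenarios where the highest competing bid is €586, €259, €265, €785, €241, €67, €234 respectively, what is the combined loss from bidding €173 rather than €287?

The deviation costs you only when the competing bid falls strictly between €173 and €287; elsewhere both bids give the same outcome.
€586: outcomes coincide → loss €0.
€259: truthful payoff €28, deviation payoff €0 → loss €28.
€265: truthful payoff €22, deviation payoff €0 → loss €22.
€785: outcomes coincide → loss €0.
€241: truthful payoff €46, deviation payoff €0 → loss €46.
€67: outcomes coincide → loss €0.
€234: truthful payoff €53, deviation payoff €0 → loss €53.
Total loss = €28 + €22 + €46 + €53 = €149.
Truthful bidding weakly dominates here: raising your bid can only win items priced above your value, and lowering it can only forfeit items priced below.

€149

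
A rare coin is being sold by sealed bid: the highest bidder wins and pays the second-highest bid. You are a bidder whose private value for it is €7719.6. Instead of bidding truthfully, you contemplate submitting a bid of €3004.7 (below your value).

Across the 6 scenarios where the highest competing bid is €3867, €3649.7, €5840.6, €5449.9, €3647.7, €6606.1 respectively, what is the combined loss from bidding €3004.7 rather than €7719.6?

The deviation costs you only when the competing bid falls strictly between €3004.7 and €7719.6; elsewhere both bids give the same outcome.
€3867: truthful payoff €3852.6, deviation payoff €0 → loss €3852.6.
€3649.7: truthful payoff €4069.9, deviation payoff €0 → loss €4069.9.
€5840.6: truthful payoff €1879, deviation payoff €0 → loss €1879.
€5449.9: truthful payoff €2269.7, deviation payoff €0 → loss €2269.7.
€3647.7: truthful payoff €4071.9, deviation payoff €0 → loss €4071.9.
€6606.1: truthful payoff €1113.5, deviation payoff €0 → loss €1113.5.
Total loss = €3852.6 + €4069.9 + €1879 + €2269.7 + €4071.9 + €1113.5 = €17256.6.

€17256.6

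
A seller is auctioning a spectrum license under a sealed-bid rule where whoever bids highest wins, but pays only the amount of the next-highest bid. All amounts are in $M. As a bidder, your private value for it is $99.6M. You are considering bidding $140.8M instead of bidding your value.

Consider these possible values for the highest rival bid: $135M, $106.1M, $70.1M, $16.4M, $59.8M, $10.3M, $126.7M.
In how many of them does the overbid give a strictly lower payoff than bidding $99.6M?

3

The deviation hurts exactly when the highest competing bid lies strictly between $99.6M and $140.8M — overbidding then wins at a price above your value.
$135M: inside the interval → strictly worse (loss $35.4M).
$106.1M: inside the interval → strictly worse (loss $6.5M).
$70.1M: below both → same outcome either way.
$16.4M: below both → same outcome either way.
$59.8M: below both → same outcome either way.
$10.3M: below both → same outcome either way.
$126.7M: inside the interval → strictly worse (loss $27.1M).
Count: 3.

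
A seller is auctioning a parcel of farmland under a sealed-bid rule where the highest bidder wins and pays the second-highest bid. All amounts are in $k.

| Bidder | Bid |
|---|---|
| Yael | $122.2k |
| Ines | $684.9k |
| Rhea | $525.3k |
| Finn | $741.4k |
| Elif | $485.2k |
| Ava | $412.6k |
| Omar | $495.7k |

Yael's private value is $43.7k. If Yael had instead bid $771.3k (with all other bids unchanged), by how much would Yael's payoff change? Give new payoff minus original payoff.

The highest bid among the other bidders is $741.4k; Yael's bid doesn't change that.
Original bid $122.2k: Yael is not highest (top rival bid is $741.4k); payoff $0k.
Alternative bid $771.3k: Yael is highest, pays the top rival bid $741.4k; payoff $43.7k − $741.4k = −$697.7k.
Change in payoff = −$697.7k − ($0k) = −$697.7k.

−$697.7k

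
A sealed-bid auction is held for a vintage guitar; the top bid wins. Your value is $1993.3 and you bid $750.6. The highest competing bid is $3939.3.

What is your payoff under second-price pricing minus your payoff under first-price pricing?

$0

Your bid $750.6 is below $3939.3, so you lose under either rule.
Payoff is $0 in both cases; difference = $0.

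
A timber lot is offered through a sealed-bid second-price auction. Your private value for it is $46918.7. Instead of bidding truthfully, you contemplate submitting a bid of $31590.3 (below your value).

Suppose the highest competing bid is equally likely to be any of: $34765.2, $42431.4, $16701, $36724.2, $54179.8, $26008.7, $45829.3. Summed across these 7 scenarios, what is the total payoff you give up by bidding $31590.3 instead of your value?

The deviation costs you only when the competing bid falls strictly between $31590.3 and $46918.7; elsewhere both bids give the same outcome.
$34765.2: truthful payoff $12153.5, deviation payoff $0 → loss $12153.5.
$42431.4: truthful payoff $4487.3, deviation payoff $0 → loss $4487.3.
$16701: outcomes coincide → loss $0.
$36724.2: truthful payoff $10194.5, deviation payoff $0 → loss $10194.5.
$54179.8: outcomes coincide → loss $0.
$26008.7: outcomes coincide → loss $0.
$45829.3: truthful payoff $1089.4, deviation payoff $0 → loss $1089.4.
Total loss = $12153.5 + $4487.3 + $10194.5 + $1089.4 = $27924.7.

$27924.7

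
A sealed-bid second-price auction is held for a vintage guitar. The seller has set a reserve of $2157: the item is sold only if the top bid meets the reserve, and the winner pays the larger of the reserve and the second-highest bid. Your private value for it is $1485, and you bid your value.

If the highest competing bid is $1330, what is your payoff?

Your bid $1485 is the highest bid but falls below the reserve $2157, so the item goes unsold. Payoff $0.

$0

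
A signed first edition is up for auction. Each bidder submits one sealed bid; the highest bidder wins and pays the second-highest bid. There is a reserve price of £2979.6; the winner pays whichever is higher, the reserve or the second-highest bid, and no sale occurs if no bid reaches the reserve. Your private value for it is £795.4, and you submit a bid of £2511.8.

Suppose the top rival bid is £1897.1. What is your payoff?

£0

Your bid £2511.8 is the highest bid but falls below the reserve £2979.6, so the item goes unsold. Payoff £0.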